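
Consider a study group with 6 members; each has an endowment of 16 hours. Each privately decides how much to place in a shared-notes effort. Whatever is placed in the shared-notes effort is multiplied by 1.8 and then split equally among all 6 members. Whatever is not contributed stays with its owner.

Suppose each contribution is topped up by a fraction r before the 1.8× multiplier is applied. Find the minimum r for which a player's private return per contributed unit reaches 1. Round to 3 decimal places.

With matching at rate r, one contributed unit becomes (1 + r) in the shared-notes effort and returns 1.8 × (1 + r) / 6 to the contributor.
Setting this equal to 1: 1 + r = 6/1.8 = 3.3333.
So the minimum matching rate is r = 3.3333 − 1 = 2.333.

2.333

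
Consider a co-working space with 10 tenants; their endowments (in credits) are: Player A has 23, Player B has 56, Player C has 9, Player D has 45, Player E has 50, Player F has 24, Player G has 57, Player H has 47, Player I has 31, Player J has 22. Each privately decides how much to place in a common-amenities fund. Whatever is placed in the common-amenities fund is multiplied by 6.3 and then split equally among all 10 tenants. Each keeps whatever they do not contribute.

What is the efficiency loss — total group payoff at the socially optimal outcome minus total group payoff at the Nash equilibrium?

The private return per contributed unit is 6.3/10 = 0.6300 < 1 for every player regardless of endowment, so the Nash equilibrium is zero contribution and the group total is Σ E_j = 23 + 56 + 9 + 45 + 50 + 24 + 57 + 47 + 31 + 22 = 364.
Each contributed unit returns 6.300 to the group, so the social optimum is full contribution by everyone: group total = 6.300 × 364 = 2293.20.
Efficiency loss = (6.300 − 1) × 364 = 1929.20.

1929.20 credits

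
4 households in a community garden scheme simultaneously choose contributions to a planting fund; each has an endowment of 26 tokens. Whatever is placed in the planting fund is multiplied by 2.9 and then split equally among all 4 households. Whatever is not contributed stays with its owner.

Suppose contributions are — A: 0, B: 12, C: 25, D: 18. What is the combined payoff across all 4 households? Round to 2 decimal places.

Total contributed: 0 + 12 + 25 + 18 = 55; total kept: 4 × 26 − 55 = 49.
The planting fund pays out 2.9 × 55 = 159.50 in aggregate.
Group total = 49 + 159.50 = 208.50.

208.50 tokens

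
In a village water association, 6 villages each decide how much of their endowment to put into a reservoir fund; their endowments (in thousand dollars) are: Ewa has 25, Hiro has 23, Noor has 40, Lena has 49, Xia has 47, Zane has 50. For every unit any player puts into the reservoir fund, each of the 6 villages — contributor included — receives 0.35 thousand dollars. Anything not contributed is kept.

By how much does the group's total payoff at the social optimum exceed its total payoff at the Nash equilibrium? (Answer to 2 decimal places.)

257.40 thousand dollars

The private return per contributed unit is 0.35 < 1 for everyone, so the Nash equilibrium is zero contribution and the group total is Σ E_j = 25 + 23 + 40 + 49 + 47 + 50 = 234.
Each contributed unit returns 2.100 to the group, so the social optimum is full contribution by everyone: group total = 2.100 × 234 = 491.40.
Efficiency loss = (2.100 − 1) × 234 = 257.40.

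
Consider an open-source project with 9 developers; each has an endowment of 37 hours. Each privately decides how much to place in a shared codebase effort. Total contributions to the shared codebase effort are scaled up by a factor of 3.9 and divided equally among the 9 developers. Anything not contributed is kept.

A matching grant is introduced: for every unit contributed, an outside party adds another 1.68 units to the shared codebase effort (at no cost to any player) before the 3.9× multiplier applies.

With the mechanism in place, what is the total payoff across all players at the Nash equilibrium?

3480.52 hours

Under the mechanism each unit contributed yields 3.9 × 2.68 / 9 = 1.1613 back to its contributor per unit of net cost, which exceeds 1, making full contribution the dominant choice for everyone.
At the Nash equilibrium everyone contributes 37. Group total payoff = 3.9 × 2.68 × 333 = 3480.52.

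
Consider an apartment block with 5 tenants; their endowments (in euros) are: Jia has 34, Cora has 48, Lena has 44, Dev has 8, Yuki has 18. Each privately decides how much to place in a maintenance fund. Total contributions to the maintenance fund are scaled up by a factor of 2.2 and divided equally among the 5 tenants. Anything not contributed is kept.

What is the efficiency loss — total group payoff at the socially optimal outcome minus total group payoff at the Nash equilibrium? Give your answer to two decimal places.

The private return per contributed unit is 2.2/5 = 0.4400 < 1 for every player regardless of endowment, so the Nash equilibrium is zero contribution and the group total is Σ E_j = 34 + 48 + 44 + 8 + 18 = 152.
Each contributed unit returns 2.200 to the group, so the social optimum is full contribution by everyone: group total = 2.200 × 152 = 334.40.
Efficiency loss = (2.200 − 1) × 152 = 182.40.

182.40 euros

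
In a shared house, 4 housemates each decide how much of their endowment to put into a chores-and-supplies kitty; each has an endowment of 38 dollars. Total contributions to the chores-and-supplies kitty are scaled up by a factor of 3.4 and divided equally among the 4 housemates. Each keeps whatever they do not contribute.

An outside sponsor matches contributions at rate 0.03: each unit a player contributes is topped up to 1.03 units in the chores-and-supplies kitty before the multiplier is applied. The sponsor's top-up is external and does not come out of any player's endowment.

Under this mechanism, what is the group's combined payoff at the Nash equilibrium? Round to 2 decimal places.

152.00 dollars

The effective private return is 3.4 × 1.03 / 4 = 0.8755, which is still under 1, so the mechanism doesn't change anyone's dominant strategy: zero contribution.
At the Nash equilibrium no one contributes; group total payoff = 4 × 38 = 152.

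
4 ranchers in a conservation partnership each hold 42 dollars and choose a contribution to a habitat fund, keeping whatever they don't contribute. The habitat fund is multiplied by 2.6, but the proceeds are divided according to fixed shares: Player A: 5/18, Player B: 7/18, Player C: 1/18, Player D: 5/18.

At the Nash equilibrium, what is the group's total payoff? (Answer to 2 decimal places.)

235.20 dollars

A player with share s gets back 2.6·s per unit contributed, so full contribution is dominant for anyone with s > 1/2.6 = 0.3846 and zero contribution is dominant for anyone below.
Player B alone (share 7/18) is above the threshold, contributing 42; the remaining 3 contribute 0. Total contributed: 42.
The habitat fund pays out 2.6 × 42 = 109.20 in total (split across the unequal shares, but the aggregate is all that matters for the group sum).
The 3 free-riders keep 42 each, adding 126. Group total = 126 + 109.20 = 235.20.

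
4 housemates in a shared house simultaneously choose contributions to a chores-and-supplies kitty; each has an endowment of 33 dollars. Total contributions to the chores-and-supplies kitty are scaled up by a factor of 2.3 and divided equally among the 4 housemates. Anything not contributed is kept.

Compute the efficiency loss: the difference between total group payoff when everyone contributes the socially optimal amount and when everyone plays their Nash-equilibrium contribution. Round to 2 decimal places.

Each contributed unit returns 2.3/4 = 0.5750 to its contributor — below 1 — so contributing 0 is dominant for every player. At the Nash equilibrium everyone keeps their 33, and the group total is 4 × 33 = 132.
Each contributed unit returns 2.300 to the group as a whole (0.5750 to each of 4 players), which exceeds 1, so the social optimum is full contribution: group total = 2.300 × 132 = 303.60.
Efficiency loss = 303.60 − 132 = 171.60.

171.60 dollars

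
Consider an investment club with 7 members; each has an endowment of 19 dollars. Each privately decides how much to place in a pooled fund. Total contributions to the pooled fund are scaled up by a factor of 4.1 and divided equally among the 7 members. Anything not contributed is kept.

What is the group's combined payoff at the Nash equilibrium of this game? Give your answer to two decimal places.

Each contributed unit returns 4.1/7 = 0.5857 to its contributor — below 1 — so contributing 0 is dominant for every player. At the Nash equilibrium everyone keeps their 19, and the group total is 7 × 19 = 133.

133.00 dollars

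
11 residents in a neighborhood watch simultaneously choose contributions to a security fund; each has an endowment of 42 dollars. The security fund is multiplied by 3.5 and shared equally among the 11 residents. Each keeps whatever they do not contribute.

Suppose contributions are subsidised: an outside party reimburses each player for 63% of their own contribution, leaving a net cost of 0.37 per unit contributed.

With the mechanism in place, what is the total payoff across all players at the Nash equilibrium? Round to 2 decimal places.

Even with the mechanism, each unit contributed returns only (3.5/11) / 0.37 = 0.8600 per unit of net cost, so contributing nothing is still dominant.
Everyone keeps their endowment and the group total is 11 × 42 = 462.

462.00 dollars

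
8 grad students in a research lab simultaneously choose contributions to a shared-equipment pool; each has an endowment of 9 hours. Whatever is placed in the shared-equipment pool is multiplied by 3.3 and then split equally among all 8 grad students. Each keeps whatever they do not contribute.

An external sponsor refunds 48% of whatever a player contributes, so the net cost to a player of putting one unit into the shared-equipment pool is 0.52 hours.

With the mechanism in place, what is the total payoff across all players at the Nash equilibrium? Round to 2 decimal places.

Even with the mechanism, each unit contributed returns only (3.3/8) / 0.52 = 0.7933 per unit of net cost, so contributing nothing is still dominant.
At the Nash equilibrium no one contributes; group total payoff = 8 × 9 = 72.

72.00 hours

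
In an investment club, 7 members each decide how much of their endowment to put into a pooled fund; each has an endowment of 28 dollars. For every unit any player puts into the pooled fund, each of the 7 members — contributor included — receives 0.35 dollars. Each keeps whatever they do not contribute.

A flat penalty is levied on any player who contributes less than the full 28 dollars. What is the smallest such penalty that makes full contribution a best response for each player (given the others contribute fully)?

Given the others contribute fully, the best deviation is to contribute 0 (any partial contribution still incurs the fine and gives up units whose private return 0.35 is below 1).
Deviating from 28 to 0 saves 28 dollars but forfeits the deviator's share of the drop in the pooled fund: 0.35 × 28 = 9.80.
So the deviation gain is 28 − 9.80 = 18.20, and the fine must be at least 18.20 dollars to wipe it out.

18.20 dollars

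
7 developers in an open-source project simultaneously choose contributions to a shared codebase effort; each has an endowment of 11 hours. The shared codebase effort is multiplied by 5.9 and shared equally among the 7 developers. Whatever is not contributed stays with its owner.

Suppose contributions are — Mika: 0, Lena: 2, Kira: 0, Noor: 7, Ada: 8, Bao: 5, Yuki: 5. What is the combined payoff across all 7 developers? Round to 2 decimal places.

Total contributed: 0 + 2 + 0 + 7 + 8 + 5 + 5 = 27; total kept: 7 × 11 − 27 = 50.
The shared codebase effort pays out 5.9 × 27 = 159.30 in aggregate.
Group total = 50 + 159.30 = 209.30.

209.30 hours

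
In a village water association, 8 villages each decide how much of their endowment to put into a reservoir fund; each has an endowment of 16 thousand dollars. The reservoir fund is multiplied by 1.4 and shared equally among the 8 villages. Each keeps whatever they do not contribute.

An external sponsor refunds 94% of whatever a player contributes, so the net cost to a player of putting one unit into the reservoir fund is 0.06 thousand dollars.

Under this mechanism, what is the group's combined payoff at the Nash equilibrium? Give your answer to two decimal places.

299.52 thousand dollars

With the mechanism, a contributed unit returns (1.4/8) / 0.06 = 2.9167 per unit of net cost to the contributor — now above 1 — so contributing fully is weakly dominant for every player.
So the Nash equilibrium is full contribution by all 8; the group earns 8 × (16 × 0.94 + 1.4 × 16) = 299.52.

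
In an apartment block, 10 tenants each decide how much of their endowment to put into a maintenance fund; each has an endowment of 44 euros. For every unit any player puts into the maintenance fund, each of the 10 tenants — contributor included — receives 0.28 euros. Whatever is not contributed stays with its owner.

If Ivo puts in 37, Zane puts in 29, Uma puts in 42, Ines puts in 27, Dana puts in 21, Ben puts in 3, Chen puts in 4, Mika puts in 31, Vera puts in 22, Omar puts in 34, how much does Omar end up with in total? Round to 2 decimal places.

80.00 euros

Total contributed: 37 + 29 + 42 + 27 + 21 + 3 + 4 + 31 + 22 + 34 = 250.
Each receives 0.28 × 250 = 70.00 from the maintenance fund.
Omar keeps 44 − 34 = 10, so Omar's payoff is 10 + 70.00 = 80.00.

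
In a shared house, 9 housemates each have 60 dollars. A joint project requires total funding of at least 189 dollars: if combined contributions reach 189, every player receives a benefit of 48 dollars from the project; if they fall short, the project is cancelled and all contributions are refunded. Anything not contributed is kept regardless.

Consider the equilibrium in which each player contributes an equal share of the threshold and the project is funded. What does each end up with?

87 dollars

Equal share of the threshold: 189/9 = 21.
At this profile no one gains by cutting their contribution: any cut drops the total below 189, the project is cancelled, contributions are refunded, and the deviator ends with 60, which is less than 60 − 21 + 48 = 87. Contributing more than 21 just wastes the excess. So contributing exactly 21 is a best response.
Each player's payoff: 60 − 21 + 48 = 87.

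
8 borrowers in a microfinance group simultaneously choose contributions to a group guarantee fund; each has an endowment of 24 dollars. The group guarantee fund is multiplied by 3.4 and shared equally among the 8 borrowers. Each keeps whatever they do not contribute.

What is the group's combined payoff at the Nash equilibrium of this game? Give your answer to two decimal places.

192.00 dollars

Each contributed unit returns 3.4/8 = 0.4250 to its contributor — below 1 — so contributing 0 is dominant for every player. At the Nash equilibrium everyone keeps their 24, and the group total is 8 × 24 = 192.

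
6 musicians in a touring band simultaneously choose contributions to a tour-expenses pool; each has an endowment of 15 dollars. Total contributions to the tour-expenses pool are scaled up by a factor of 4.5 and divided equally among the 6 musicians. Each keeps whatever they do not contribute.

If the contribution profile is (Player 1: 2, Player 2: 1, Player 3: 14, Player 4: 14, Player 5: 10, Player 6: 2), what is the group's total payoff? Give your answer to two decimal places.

Total contributed: 2 + 1 + 14 + 14 + 10 + 2 = 43; total kept: 6 × 15 − 43 = 47.
The tour-expenses pool pays out 4.5 × 43 = 193.50 in aggregate.
Group total = 47 + 193.50 = 240.50.

240.50 dollars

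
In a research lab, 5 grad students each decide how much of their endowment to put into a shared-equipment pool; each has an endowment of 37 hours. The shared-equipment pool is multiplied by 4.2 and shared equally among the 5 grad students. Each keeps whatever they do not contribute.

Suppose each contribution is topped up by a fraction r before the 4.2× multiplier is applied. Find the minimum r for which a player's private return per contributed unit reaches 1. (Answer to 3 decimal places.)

0.190

With matching at rate r, one contributed unit becomes (1 + r) in the shared-equipment pool and returns 4.2 × (1 + r) / 5 to the contributor.
Setting this equal to 1: 1 + r = 5/4.2 = 1.1905.
So the minimum matching rate is r = 1.1905 − 1 = 0.190.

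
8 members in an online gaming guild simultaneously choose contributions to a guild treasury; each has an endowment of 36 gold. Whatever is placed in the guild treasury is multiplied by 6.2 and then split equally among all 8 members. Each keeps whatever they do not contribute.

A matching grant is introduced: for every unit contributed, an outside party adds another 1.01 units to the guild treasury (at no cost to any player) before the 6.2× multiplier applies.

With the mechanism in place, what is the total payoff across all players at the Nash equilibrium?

The effective private return per unit is now 6.2 × 2.01 / 8 = 1.5578 > 1, so every player's dominant strategy flips to full contribution.
So the Nash equilibrium is full contribution by all 8; the group earns 6.2 × 2.01 × 288 = 3589.06.

3589.06 gold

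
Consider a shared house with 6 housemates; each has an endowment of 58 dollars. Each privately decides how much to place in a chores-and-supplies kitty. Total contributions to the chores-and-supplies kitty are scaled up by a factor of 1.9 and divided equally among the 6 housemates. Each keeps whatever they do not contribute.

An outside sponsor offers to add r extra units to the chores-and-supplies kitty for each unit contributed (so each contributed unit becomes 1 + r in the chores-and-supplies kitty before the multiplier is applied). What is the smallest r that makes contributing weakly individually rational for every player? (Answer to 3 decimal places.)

2.158

With matching at rate r, one contributed unit becomes (1 + r) in the chores-and-supplies kitty and returns 1.9 × (1 + r) / 6 to the contributor.
Setting this equal to 1: 1 + r = 6/1.9 = 3.1579.
So the minimum matching rate is r = 3.1579 − 1 = 2.158.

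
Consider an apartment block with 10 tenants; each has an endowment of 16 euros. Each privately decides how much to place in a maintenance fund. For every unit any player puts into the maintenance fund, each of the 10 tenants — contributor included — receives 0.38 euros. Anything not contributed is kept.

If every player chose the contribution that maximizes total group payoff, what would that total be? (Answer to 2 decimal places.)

608.00 euros

Each contributed unit returns 3.800 to the group as a whole (0.38 to each of 10 players), which exceeds 1, so the social optimum is full contribution: group total = 3.800 × 160 = 608.00.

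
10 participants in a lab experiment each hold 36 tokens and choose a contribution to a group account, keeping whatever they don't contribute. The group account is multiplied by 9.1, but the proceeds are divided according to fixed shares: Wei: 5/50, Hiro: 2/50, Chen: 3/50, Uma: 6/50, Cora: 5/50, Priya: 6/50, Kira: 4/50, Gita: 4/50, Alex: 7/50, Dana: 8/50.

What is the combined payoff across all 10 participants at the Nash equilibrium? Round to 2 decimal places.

Each unit j contributes comes back to j as 9.1 × (j's share), so j prefers to contribute only if that share exceeds 1/9.1 = 0.1099; otherwise keeping the unit dominates.
Uma, Priya, Alex and Dana clear that bar, contributing 36 each; the remaining 6 contribute 0. Total contributed: 144.
The group account pays out 9.1 × 144 = 1310.40 in total (split across the unequal shares, but the aggregate is all that matters for the group sum).
The 6 free-riders keep 36 each, adding 216. Group total = 216 + 1310.40 = 1526.40.

1526.40 tokens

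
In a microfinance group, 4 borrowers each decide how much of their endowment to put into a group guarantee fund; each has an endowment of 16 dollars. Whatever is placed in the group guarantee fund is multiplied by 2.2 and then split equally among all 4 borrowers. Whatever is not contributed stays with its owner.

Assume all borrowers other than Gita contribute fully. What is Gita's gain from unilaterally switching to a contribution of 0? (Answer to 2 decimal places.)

7.20 dollars

Switching from a contribution of 16 to 0 lets Gita keep an extra 16 dollars, but lowers the group guarantee fund by 16, which costs Gita their own share of that drop: 2.2/4 × 16 = 8.80.
Net gain = 16 − 8.80 = 7.20. The private return per contributed unit (0.5500) is below 1, so free-riding is indeed the best response regardless of what the others do.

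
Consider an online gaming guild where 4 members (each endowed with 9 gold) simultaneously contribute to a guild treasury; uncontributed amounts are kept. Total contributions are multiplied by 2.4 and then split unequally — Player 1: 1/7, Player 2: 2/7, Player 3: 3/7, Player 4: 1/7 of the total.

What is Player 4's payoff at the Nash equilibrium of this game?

12.09 gold

Player j's private return per contributed unit is 2.4 × (j's share). Contributing is weakly dominant for j when that share is at least 1/2.4 = 0.4167, and contributing 0 is dominant otherwise.
Only Player 3 (3/7) clears that bar, contributing 9; the remaining 3 contribute 0. Total contributed: 9.
Player 4 keeps 9 and receives 2.4 × 9 × 1/7 = 3.09 from the guild treasury, for a payoff of 12.09.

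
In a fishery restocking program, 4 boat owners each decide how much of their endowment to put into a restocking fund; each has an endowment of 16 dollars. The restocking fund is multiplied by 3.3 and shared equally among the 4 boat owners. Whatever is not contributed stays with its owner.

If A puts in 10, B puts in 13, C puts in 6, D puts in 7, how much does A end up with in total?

Total contributed: 10 + 13 + 6 + 7 = 36.
Each receives 3.3 × 36 / 4 = 29.70 from the restocking fund.
A keeps 16 − 10 = 6, so A's payoff is 6 + 29.70 = 35.70.

35.70 dollars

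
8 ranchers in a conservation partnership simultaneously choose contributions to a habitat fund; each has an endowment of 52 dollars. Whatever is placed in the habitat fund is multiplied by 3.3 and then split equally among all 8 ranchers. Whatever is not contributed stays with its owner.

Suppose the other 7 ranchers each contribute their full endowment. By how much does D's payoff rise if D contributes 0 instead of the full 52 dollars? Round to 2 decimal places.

30.55 dollars

Switching from a contribution of 52 to 0 lets D keep an extra 52 dollars, but lowers the habitat fund by 52, which costs D their own share of that drop: 3.3/8 × 52 = 21.45.
Net gain = 52 − 21.45 = 30.55. The private return per contributed unit (0.4125) is below 1, so free-riding is indeed the best response regardless of what the others do.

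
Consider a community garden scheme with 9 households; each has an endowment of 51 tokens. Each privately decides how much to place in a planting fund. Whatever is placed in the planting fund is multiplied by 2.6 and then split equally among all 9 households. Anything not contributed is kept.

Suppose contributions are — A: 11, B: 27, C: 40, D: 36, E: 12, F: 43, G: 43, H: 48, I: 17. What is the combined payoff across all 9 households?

Total contributed: 11 + 27 + 40 + 36 + 12 + 43 + 43 + 48 + 17 = 277; total kept: 9 × 51 − 277 = 182.
The planting fund pays out 2.6 × 277 = 720.20 in aggregate.
Group total = 182 + 720.20 = 902.20.

902.20 tokens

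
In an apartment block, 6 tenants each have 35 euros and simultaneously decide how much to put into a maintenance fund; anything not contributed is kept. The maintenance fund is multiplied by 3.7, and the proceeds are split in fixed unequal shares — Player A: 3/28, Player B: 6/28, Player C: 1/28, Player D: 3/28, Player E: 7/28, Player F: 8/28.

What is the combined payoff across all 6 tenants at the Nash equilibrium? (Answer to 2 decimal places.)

304.50 euros

Player j's private return per contributed unit is 3.7 × (j's share). Contributing is weakly dominant for j when that share is at least 1/3.7 = 0.2703, and contributing 0 is dominant otherwise.
Player F alone (share 8/28) is above the threshold, contributing 35; the remaining 5 contribute 0. Total contributed: 35.
The maintenance fund pays out 3.7 × 35 = 129.50 in total (split across the unequal shares, but the aggregate is all that matters for the group sum).
The 5 free-riders keep 35 each, adding 175. Group total = 175 + 129.50 = 304.50.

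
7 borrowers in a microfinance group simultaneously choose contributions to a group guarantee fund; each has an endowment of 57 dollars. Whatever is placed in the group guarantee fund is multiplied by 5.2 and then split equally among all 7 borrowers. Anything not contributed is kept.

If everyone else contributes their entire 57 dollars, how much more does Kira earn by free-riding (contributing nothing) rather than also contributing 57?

Switching from a contribution of 57 to 0 lets Kira keep an extra 57 dollars, but lowers the group guarantee fund by 57, which costs Kira their own share of that drop: 5.2/7 × 57 = 42.34.
Net gain = 57 − 42.34 = 14.66. The private return per contributed unit (0.7429) is below 1, so free-riding is indeed the best response regardless of what the others do.

14.66 dollars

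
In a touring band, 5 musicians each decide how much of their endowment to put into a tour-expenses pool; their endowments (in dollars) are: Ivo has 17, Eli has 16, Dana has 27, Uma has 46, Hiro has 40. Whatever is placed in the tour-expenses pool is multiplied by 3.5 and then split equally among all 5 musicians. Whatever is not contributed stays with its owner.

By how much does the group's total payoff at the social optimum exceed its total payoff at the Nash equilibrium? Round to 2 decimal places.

The private return per contributed unit is 3.5/5 = 0.7000 < 1 for every player regardless of endowment, so the Nash equilibrium is zero contribution and the group total is Σ E_j = 17 + 16 + 27 + 46 + 40 = 146.
Each contributed unit returns 3.500 to the group, so the social optimum is full contribution by everyone: group total = 3.500 × 146 = 511.00.
Efficiency loss = (3.500 − 1) × 146 = 365.00.

365.00 dollars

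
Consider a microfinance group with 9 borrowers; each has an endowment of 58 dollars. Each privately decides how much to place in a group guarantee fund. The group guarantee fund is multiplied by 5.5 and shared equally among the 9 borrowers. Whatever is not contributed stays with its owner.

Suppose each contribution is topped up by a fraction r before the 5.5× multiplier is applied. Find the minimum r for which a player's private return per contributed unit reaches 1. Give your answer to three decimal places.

0.636

With matching at rate r, one contributed unit becomes (1 + r) in the group guarantee fund and returns 5.5 × (1 + r) / 9 to the contributor.
Setting this equal to 1: 1 + r = 9/5.5 = 1.6364.
So the minimum matching rate is r = 1.6364 − 1 = 0.636.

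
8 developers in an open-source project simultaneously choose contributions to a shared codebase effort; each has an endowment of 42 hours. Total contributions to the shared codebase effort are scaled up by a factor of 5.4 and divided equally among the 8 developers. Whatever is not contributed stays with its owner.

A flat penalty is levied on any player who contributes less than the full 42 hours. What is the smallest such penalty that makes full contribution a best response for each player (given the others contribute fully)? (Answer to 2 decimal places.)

13.65 hours

Given the others contribute fully, the best deviation is to contribute 0 (any partial contribution still incurs the fine and gives up units whose private return 0.6750 is below 1).
Deviating from 42 to 0 saves 42 hours but forfeits the deviator's share of the drop in the shared codebase effort: 5.4/8 × 42 = 28.35.
So the deviation gain is 42 − 28.35 = 13.65, and the fine must be at least 13.65 hours to wipe it out.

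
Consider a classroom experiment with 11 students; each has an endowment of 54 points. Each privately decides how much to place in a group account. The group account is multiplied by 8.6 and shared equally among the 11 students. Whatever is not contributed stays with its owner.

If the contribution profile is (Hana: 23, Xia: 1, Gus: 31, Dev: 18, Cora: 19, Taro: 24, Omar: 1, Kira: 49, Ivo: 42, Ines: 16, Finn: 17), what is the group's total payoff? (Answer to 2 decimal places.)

Total contributed: 23 + 1 + 31 + 18 + 19 + 24 + 1 + 49 + 42 + 16 + 17 = 241; total kept: 11 × 54 − 241 = 353.
The group account pays out 8.6 × 241 = 2072.60 in aggregate.
Group total = 353 + 2072.60 = 2425.60.

2425.60 points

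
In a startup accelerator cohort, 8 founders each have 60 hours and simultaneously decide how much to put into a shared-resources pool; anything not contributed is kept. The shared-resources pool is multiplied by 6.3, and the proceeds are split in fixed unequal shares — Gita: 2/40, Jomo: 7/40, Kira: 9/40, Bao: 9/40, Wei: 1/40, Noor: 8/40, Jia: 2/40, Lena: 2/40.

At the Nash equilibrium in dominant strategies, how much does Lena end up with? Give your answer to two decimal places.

A player with share s gets back 6.3·s per unit contributed, so full contribution is dominant for anyone with s > 1/6.3 = 0.1587 and zero contribution is dominant for anyone below.
Jomo, Kira, Bao and Noor clear that bar, contributing 60 each; the remaining 4 contribute 0. Total contributed: 240.
Lena keeps 60 and receives 6.3 × 240 × 2/40 = 75.60 from the shared-resources pool, for a payoff of 135.60.

135.60 hours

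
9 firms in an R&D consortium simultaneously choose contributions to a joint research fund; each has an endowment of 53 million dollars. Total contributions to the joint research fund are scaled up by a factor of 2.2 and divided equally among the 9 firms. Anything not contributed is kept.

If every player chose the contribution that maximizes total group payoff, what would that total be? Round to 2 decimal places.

Each contributed unit returns 2.200 to the group as a whole (0.2444 to each of 9 players), which exceeds 1, so the social optimum is full contribution: group total = 2.200 × 477 = 1049.40.

1049.40 million dollars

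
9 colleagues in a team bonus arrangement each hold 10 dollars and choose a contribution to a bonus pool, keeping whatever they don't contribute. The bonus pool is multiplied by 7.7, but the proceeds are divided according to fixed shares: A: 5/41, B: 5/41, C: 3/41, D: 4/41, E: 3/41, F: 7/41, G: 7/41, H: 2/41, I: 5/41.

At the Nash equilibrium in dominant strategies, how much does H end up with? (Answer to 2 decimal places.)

17.51 dollars

A player with share s gets back 7.7·s per unit contributed, so full contribution is dominant for anyone with s > 1/7.7 = 0.1299 and zero contribution is dominant for anyone below.
The shares above 0.1299 belong to F and G, contributing 10 each; the remaining 7 contribute 0. Total contributed: 20.
H keeps 10 and receives 7.7 × 20 × 2/41 = 7.51 from the bonus pool, for a payoff of 17.51.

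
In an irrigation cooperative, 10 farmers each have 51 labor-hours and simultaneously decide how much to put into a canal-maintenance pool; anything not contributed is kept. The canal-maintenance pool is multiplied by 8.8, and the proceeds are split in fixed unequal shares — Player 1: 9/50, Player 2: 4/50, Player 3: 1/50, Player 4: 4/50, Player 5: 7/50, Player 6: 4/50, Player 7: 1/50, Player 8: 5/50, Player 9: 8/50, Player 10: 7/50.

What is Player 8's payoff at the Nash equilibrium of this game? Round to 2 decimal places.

A player with share s gets back 8.8·s per unit contributed, so full contribution is dominant for anyone with s > 1/8.8 = 0.1136 and zero contribution is dominant for anyone below.
Player 1, Player 5, Player 9 and Player 10 are above the threshold, contributing 51 each; the remaining 6 contribute 0. Total contributed: 204.
Player 8 keeps 51 and receives 8.8 × 204 × 5/50 = 179.52 from the canal-maintenance pool, for a payoff of 230.52.

230.52 labor-hours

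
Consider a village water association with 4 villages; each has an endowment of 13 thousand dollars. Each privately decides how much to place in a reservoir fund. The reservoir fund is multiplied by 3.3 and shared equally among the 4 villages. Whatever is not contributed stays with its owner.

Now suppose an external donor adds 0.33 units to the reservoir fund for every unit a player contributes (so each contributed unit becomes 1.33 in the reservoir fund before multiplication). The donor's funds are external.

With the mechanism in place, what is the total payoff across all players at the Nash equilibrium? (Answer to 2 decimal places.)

228.23 thousand dollars

With the mechanism, a contributed unit returns 3.3 × 1.33 / 4 = 1.0973 per unit of net cost to the contributor — now above 1 — so contributing fully is weakly dominant for every player.
At the Nash equilibrium everyone contributes 13. Group total payoff = 3.3 × 1.33 × 52 = 228.23.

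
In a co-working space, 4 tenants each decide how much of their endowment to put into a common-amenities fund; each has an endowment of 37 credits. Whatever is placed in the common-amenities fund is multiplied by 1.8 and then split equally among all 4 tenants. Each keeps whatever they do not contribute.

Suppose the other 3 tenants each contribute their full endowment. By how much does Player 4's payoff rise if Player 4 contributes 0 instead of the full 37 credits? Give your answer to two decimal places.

20.35 credits

Switching from a contribution of 37 to 0 lets Player 4 keep an extra 37 credits, but lowers the common-amenities fund by 37, which costs Player 4 their own share of that drop: 1.8/4 × 37 = 16.65.
Net gain = 37 − 16.65 = 20.35. The private return per contributed unit (0.4500) is below 1, so free-riding is indeed the best response regardless of what the others do.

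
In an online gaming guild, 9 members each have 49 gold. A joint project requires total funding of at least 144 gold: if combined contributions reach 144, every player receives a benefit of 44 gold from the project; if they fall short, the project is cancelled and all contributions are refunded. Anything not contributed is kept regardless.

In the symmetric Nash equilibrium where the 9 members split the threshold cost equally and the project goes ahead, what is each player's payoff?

77 gold

Equal share of the threshold: 144/9 = 16.
At this profile no one gains by cutting their contribution: any cut drops the total below 144, the project is cancelled, contributions are refunded, and the deviator ends with 49, which is less than 49 − 16 + 44 = 77. Contributing more than 16 just wastes the excess. So contributing exactly 16 is a best response.
Each player's payoff: 49 − 16 + 44 = 77.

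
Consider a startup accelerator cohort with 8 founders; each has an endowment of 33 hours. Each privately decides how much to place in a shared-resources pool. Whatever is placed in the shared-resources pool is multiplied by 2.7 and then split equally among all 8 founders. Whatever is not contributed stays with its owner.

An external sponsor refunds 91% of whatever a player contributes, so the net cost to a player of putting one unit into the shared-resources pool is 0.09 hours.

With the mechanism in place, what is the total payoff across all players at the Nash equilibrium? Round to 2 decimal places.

953.04 hours

The effective private return per unit is now (2.7/8) / 0.09 = 3.7500 > 1, so every player's dominant strategy flips to full contribution.
So the Nash equilibrium is full contribution by all 8; the group earns 8 × (33 × 0.91 + 2.7 × 33) = 953.04.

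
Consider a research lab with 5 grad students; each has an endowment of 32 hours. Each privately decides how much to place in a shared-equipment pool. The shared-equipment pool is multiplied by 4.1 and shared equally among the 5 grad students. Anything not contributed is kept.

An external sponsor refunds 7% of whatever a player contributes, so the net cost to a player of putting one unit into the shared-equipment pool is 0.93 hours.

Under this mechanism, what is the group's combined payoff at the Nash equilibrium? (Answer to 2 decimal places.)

The effective private return is (4.1/5) / 0.93 = 0.8817, which is still under 1, so the mechanism doesn't change anyone's dominant strategy: zero contribution.
At the Nash equilibrium no one contributes; group total payoff = 5 × 32 = 160.

160.00 hours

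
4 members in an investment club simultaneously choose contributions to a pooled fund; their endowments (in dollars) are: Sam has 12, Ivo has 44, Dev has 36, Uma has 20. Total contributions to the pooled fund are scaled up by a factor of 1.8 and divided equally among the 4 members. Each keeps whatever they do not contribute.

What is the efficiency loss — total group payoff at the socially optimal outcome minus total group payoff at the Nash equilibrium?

89.60 dollars

The private return per contributed unit is 1.8/4 = 0.4500 < 1 for every player regardless of endowment, so the Nash equilibrium is zero contribution and the group total is Σ E_j = 12 + 44 + 36 + 20 = 112.
Each contributed unit returns 1.800 to the group, so the social optimum is full contribution by everyone: group total = 1.800 × 112 = 201.60.
Efficiency loss = (1.800 − 1) × 112 = 89.60.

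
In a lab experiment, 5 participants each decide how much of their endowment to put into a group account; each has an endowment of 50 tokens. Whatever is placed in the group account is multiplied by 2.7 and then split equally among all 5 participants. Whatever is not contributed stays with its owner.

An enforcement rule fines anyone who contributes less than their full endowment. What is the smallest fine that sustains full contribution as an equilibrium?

23.00 tokens

Given the others contribute fully, the best deviation is to contribute 0 (any partial contribution still incurs the fine and gives up units whose private return 0.5400 is below 1).
Deviating from 50 to 0 saves 50 tokens but forfeits the deviator's share of the drop in the group account: 2.7/5 × 50 = 27.00.
So the deviation gain is 50 − 27.00 = 23.00, and the fine must be at least 23.00 tokens to wipe it out.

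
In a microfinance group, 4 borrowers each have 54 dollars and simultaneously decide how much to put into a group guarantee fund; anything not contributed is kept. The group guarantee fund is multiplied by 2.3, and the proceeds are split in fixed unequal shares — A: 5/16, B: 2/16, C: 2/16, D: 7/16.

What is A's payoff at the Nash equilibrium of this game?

Player j's private return per contributed unit is 2.3 × (j's share). Contributing is weakly dominant for j when that share is at least 1/2.3 = 0.4348, and contributing 0 is dominant otherwise.
Only D (7/16) clears that bar, contributing 54; the remaining 3 contribute 0. Total contributed: 54.
A keeps 54 and receives 2.3 × 54 × 5/16 = 38.81 from the group guarantee fund, for a payoff of 92.81.

92.81 dollars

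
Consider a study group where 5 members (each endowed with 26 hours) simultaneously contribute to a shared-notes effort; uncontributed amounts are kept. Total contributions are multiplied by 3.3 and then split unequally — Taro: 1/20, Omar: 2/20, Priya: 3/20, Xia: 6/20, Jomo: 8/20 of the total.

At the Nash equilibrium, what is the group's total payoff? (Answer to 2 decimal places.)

Player j's private return per contributed unit is 3.3 × (j's share). Contributing is weakly dominant for j when that share is at least 1/3.3 = 0.3030, and contributing 0 is dominant otherwise.
The only share above 0.3030 is Jomo's 8/20, contributing 26; the remaining 4 contribute 0. Total contributed: 26.
The shared-notes effort pays out 3.3 × 26 = 85.80 in total (split across the unequal shares, but the aggregate is all that matters for the group sum).
The 4 free-riders keep 26 each, adding 104. Group total = 104 + 85.80 = 189.80.

189.80 hours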